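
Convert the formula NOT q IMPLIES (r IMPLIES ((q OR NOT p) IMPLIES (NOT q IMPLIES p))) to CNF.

q OR NOT r OR p

NOT q IMPLIES (r IMPLIES ((q OR NOT p) IMPLIES (NOT q IMPLIES p)))
= NOT NOT q OR (r IMPLIES ((q OR NOT p) IMPLIES (NOT q IMPLIES p)))   (eliminate IMPLIES)
= NOT NOT q OR NOT r OR ((q OR NOT p) IMPLIES (NOT q IMPLIES p))   (eliminate IMPLIES)
= NOT NOT q OR NOT r OR NOT (q OR NOT p) OR (NOT q IMPLIES p)   (eliminate IMPLIES)
= NOT NOT q OR NOT r OR NOT (q OR NOT p) OR NOT NOT q OR p   (eliminate IMPLIES)
= q OR NOT r OR NOT (q OR NOT p) OR NOT NOT q OR p   (double negation)
= q OR NOT r OR (NOT q AND NOT NOT p) OR NOT NOT q OR p   (De Morgan)
= q OR NOT r OR (NOT q AND p) OR NOT NOT q OR p   (double negation)
= q OR NOT r OR (NOT q AND p) OR q OR p   (double negation)
= (q OR NOT r OR NOT q OR q OR p) AND (q OR NOT r OR p OR q OR p)   (distribute OR over AND)
= q OR NOT r OR p   (simplify)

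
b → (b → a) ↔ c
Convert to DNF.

b ∧ ¬a ∧ ¬c ∨ c ∧ ¬b ∨ c ∧ a

b → (b → a) ↔ c
= ((b → (b → a)) → c) ∧ (c → (b → (b → a)))   — eliminate ↔
= (¬(b → (b → a)) ∨ c) ∧ (c → (b → (b → a)))   — eliminate →
= (¬(¬b ∨ (b → a)) ∨ c) ∧ (c → (b → (b → a)))   — eliminate →
= (¬(¬b ∨ ¬b ∨ a) ∨ c) ∧ (c → (b → (b → a)))   — eliminate →
= (¬(¬b ∨ ¬b ∨ a) ∨ c) ∧ (¬c ∨ (b → (b → a)))   — eliminate →
= (¬(¬b ∨ ¬b ∨ a) ∨ c) ∧ (¬c ∨ ¬b ∨ (b → a))   — eliminate →
= (¬(¬b ∨ ¬b ∨ a) ∨ c) ∧ (¬c ∨ ¬b ∨ ¬b ∨ a)   — eliminate →
= (¬¬b ∧ ¬¬b ∧ ¬a ∨ c) ∧ (¬c ∨ ¬b ∨ ¬b ∨ a)   — De Morgan
= (b ∧ ¬¬b ∧ ¬a ∨ c) ∧ (¬c ∨ ¬b ∨ ¬b ∨ a)   — double negation
= (b ∧ b ∧ ¬a ∨ c) ∧ (¬c ∨ ¬b ∨ ¬b ∨ a)   — double negation
= b ∧ b ∧ ¬a ∧ ¬c ∨ b ∧ b ∧ ¬a ∧ ¬b ∨ b ∧ b ∧ ¬a ∧ ¬b ∨ b ∧ b ∧ ¬a ∧ a ∨ c ∧ ¬c ∨ c ∧ ¬b ∨ c ∧ ¬b ∨ c ∧ a   — distribute ∧ over ∨
= b ∧ ¬a ∧ ¬c ∨ c ∧ ¬b ∨ c ∧ a   — simplify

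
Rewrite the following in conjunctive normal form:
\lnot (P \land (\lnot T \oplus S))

\lnot (P \land (\lnot T \oplus S))
≡ \lnot (P \land (\lnot T \lor S) \land \lnot (\lnot T \land S))   [expand \oplus]
≡ \lnot P \lor \lnot (\lnot T \lor S) \lor \lnot \lnot (\lnot T \land S)   [De Morgan]
≡ \lnot P \lor (\lnot \lnot T \land \lnot S) \lor \lnot \lnot (\lnot T \land S)   [De Morgan]
≡ \lnot P \lor (T \land \lnot S) \lor \lnot \lnot (\lnot T \land S)   [double negation]
≡ \lnot P \lor (T \land \lnot S) \lor (\lnot T \land S)   [double negation]
≡ (\lnot P \lor T \lor \lnot T) \land (\lnot P \lor T \lor S) \land (\lnot P \lor \lnot S \lor \lnot T) \land (\lnot P \lor \lnot S \lor S)   [distribute \lor over \land]
≡ (\lnot P \lor T \lor S) \land (\lnot P \lor \lnot S \lor \lnot T)   [simplify]

(\lnot P \lor T \lor S) \land (\lnot P \lor \lnot S \lor \lnot T)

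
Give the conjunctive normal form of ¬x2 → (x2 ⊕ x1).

¬x2 → (x2 ⊕ x1)
≡ ¬¬x2 ∨ (x2 ⊕ x1)   — eliminate →
≡ ¬¬x2 ∨ ((x2 ∨ x1) ∧ ¬(x2 ∧ x1))   — expand ⊕
≡ x2 ∨ ((x2 ∨ x1) ∧ ¬(x2 ∧ x1))   — double negation
≡ x2 ∨ ((x2 ∨ x1) ∧ (¬x2 ∨ ¬x1))   — De Morgan
≡ (x2 ∨ x2 ∨ x1) ∧ (x2 ∨ ¬x2 ∨ ¬x1)   — distribute ∨ over ∧
≡ x2 ∨ x1   — simplify

x2 ∨ x1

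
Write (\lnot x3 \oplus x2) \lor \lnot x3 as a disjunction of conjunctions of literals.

(\lnot x3 \oplus x2) \lor \lnot x3
= (\lnot x3 \land \lnot x2) \lor (\lnot \lnot x3 \land x2) \lor \lnot x3   [expand \oplus]
= (\lnot x3 \land \lnot x2) \lor (x3 \land x2) \lor \lnot x3   [double negation]
= (x3 \land x2) \lor \lnot x3   [simplify]

(x3 \land x2) \lor \lnot x3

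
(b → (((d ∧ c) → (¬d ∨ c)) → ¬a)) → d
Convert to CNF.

(b ∨ d) ∧ (a ∨ d)

(b → (((d ∧ c) → (¬d ∨ c)) → ¬a)) → d
≡ ¬(b → (((d ∧ c) → (¬d ∨ c)) → ¬a)) ∨ d   [eliminate →]
≡ ¬(¬b ∨ (((d ∧ c) → (¬d ∨ c)) → ¬a)) ∨ d   [eliminate →]
≡ ¬(¬b ∨ ¬((d ∧ c) → (¬d ∨ c)) ∨ ¬a) ∨ d   [eliminate →]
≡ ¬(¬b ∨ ¬(¬(d ∧ c) ∨ ¬d ∨ c) ∨ ¬a) ∨ d   [eliminate →]
≡ (¬¬b ∧ ¬¬(¬(d ∧ c) ∨ ¬d ∨ c) ∧ ¬¬a) ∨ d   [De Morgan]
≡ (b ∧ ¬¬(¬(d ∧ c) ∨ ¬d ∨ c) ∧ ¬¬a) ∨ d   [double negation]
≡ (b ∧ (¬(d ∧ c) ∨ ¬d ∨ c) ∧ ¬¬a) ∨ d   [double negation]
≡ (b ∧ (¬d ∨ ¬c ∨ ¬d ∨ c) ∧ ¬¬a) ∨ d   [De Morgan]
≡ (b ∧ (¬d ∨ ¬c ∨ ¬d ∨ c) ∧ a) ∨ d   [double negation]
≡ (b ∨ d) ∧ (¬d ∨ ¬c ∨ ¬d ∨ c ∨ d) ∧ (a ∨ d)   [distribute ∨ over ∧]
≡ (b ∨ d) ∧ (a ∨ d)   [simplify]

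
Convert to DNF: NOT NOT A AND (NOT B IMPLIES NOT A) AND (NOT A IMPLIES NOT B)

A AND B

NOT NOT A AND (NOT B IMPLIES NOT A) AND (NOT A IMPLIES NOT B)
≡ NOT NOT A AND (NOT NOT B OR NOT A) AND (NOT A IMPLIES NOT B)
≡ NOT NOT A AND (NOT NOT B OR NOT A) AND (NOT NOT A OR NOT B)
≡ A AND (NOT NOT B OR NOT A) AND (NOT NOT A OR NOT B)
≡ A AND (B OR NOT A) AND (NOT NOT A OR NOT B)
≡ A AND (B OR NOT A) AND (A OR NOT B)
≡ (A AND B AND A) OR (A AND B AND NOT B) OR (A AND NOT A AND A) OR (A AND NOT A AND NOT B)
≡ A AND B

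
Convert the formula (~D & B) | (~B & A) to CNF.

(~D & B) | (~B & A)
⇔ (~D | ~B) & (~D | A) & (B | ~B) & (B | A)
⇔ (~D | ~B) & (~D | A) & (B | A)

(~D | ~B) & (~D | A) & (B | A)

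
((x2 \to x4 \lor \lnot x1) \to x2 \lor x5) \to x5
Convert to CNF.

\lnot x2 \lor x5

((x2 \to x4 \lor \lnot x1) \to x2 \lor x5) \to x5
≡ \lnot ((x2 \to x4 \lor \lnot x1) \to x2 \lor x5) \lor x5   [eliminate \to]
≡ \lnot (\lnot (x2 \to x4 \lor \lnot x1) \lor x2 \lor x5) \lor x5   [eliminate \to]
≡ \lnot (\lnot (\lnot x2 \lor x4 \lor \lnot x1) \lor x2 \lor x5) \lor x5   [eliminate \to]
≡ \lnot \lnot (\lnot x2 \lor x4 \lor \lnot x1) \land \lnot x2 \land \lnot x5 \lor x5   [De Morgan]
≡ (\lnot x2 \lor x4 \lor \lnot x1) \land \lnot x2 \land \lnot x5 \lor x5   [double negation]
≡ (\lnot x2 \lor x4 \lor \lnot x1 \lor x5) \land (\lnot x2 \lor x5) \land (\lnot x5 \lor x5)   [distribute \lor over \land]
≡ \lnot x2 \lor x5   [simplify]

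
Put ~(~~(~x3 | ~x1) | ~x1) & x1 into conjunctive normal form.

~(~~(~x3 | ~x1) | ~x1) & x1
⇔ ~~~(~x3 | ~x1) & ~~x1 & x1   [De Morgan]
⇔ ~(~x3 | ~x1) & ~~x1 & x1   [double negation]
⇔ ~~x3 & ~~x1 & ~~x1 & x1   [De Morgan]
⇔ x3 & ~~x1 & ~~x1 & x1   [double negation]
⇔ x3 & x1 & ~~x1 & x1   [double negation]
⇔ x3 & x1 & x1 & x1   [double negation]
⇔ x3 & x1   [simplify]

x3 & x1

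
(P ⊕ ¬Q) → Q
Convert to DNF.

(¬Q ∧ P) ∨ Q

(P ⊕ ¬Q) → Q
≡ ¬(P ⊕ ¬Q) ∨ Q   (eliminate →)
≡ ¬((P ∧ ¬¬Q) ∨ (¬P ∧ ¬Q)) ∨ Q   (expand ⊕)
≡ (¬(P ∧ ¬¬Q) ∧ ¬(¬P ∧ ¬Q)) ∨ Q   (De Morgan)
≡ ((¬P ∨ ¬¬¬Q) ∧ ¬(¬P ∧ ¬Q)) ∨ Q   (De Morgan)
≡ ((¬P ∨ ¬Q) ∧ ¬(¬P ∧ ¬Q)) ∨ Q   (double negation)
≡ ((¬P ∨ ¬Q) ∧ (¬¬P ∨ ¬¬Q)) ∨ Q   (De Morgan)
≡ ((¬P ∨ ¬Q) ∧ (P ∨ ¬¬Q)) ∨ Q   (double negation)
≡ ((¬P ∨ ¬Q) ∧ (P ∨ Q)) ∨ Q   (double negation)
≡ (¬P ∧ P) ∨ (¬P ∧ Q) ∨ (¬Q ∧ P) ∨ (¬Q ∧ Q) ∨ Q   (distribute ∧ over ∨)
≡ (¬Q ∧ P) ∨ Q   (simplify)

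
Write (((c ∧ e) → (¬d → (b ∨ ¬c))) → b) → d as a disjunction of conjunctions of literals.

(¬c ∧ ¬b) ∨ (¬e ∧ ¬b) ∨ d

(((c ∧ e) → (¬d → (b ∨ ¬c))) → b) → d
⇔ ¬(((c ∧ e) → (¬d → (b ∨ ¬c))) → b) ∨ d
⇔ ¬(¬((c ∧ e) → (¬d → (b ∨ ¬c))) ∨ b) ∨ d
⇔ ¬(¬(¬(c ∧ e) ∨ (¬d → (b ∨ ¬c))) ∨ b) ∨ d
⇔ ¬(¬(¬(c ∧ e) ∨ ¬¬d ∨ b ∨ ¬c) ∨ b) ∨ d
⇔ (¬¬(¬(c ∧ e) ∨ ¬¬d ∨ b ∨ ¬c) ∧ ¬b) ∨ d
⇔ ((¬(c ∧ e) ∨ ¬¬d ∨ b ∨ ¬c) ∧ ¬b) ∨ d
⇔ ((¬c ∨ ¬e ∨ ¬¬d ∨ b ∨ ¬c) ∧ ¬b) ∨ d
⇔ ((¬c ∨ ¬e ∨ d ∨ b ∨ ¬c) ∧ ¬b) ∨ d
⇔ (¬c ∧ ¬b) ∨ (¬e ∧ ¬b) ∨ (d ∧ ¬b) ∨ (b ∧ ¬b) ∨ (¬c ∧ ¬b) ∨ d
⇔ (¬c ∧ ¬b) ∨ (¬e ∧ ¬b) ∨ d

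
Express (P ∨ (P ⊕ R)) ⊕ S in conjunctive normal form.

(P ∨ R ∨ S) ∧ (¬P ∨ ¬S) ∧ (¬R ∨ P ∨ ¬S)

(P ∨ (P ⊕ R)) ⊕ S
= (P ∨ (P ⊕ R) ∨ S) ∧ ¬((P ∨ (P ⊕ R)) ∧ S)
= (P ∨ ((P ∨ R) ∧ ¬(P ∧ R)) ∨ S) ∧ ¬((P ∨ (P ⊕ R)) ∧ S)
= (P ∨ ((P ∨ R) ∧ ¬(P ∧ R)) ∨ S) ∧ ¬((P ∨ ((P ∨ R) ∧ ¬(P ∧ R))) ∧ S)
= (P ∨ ((P ∨ R) ∧ (¬P ∨ ¬R)) ∨ S) ∧ ¬((P ∨ ((P ∨ R) ∧ ¬(P ∧ R))) ∧ S)
= (P ∨ ((P ∨ R) ∧ (¬P ∨ ¬R)) ∨ S) ∧ (¬(P ∨ ((P ∨ R) ∧ ¬(P ∧ R))) ∨ ¬S)
= (P ∨ ((P ∨ R) ∧ (¬P ∨ ¬R)) ∨ S) ∧ ((¬P ∧ ¬((P ∨ R) ∧ ¬(P ∧ R))) ∨ ¬S)
= (P ∨ ((P ∨ R) ∧ (¬P ∨ ¬R)) ∨ S) ∧ ((¬P ∧ (¬(P ∨ R) ∨ ¬¬(P ∧ R))) ∨ ¬S)
= (P ∨ ((P ∨ R) ∧ (¬P ∨ ¬R)) ∨ S) ∧ ((¬P ∧ ((¬P ∧ ¬R) ∨ ¬¬(P ∧ R))) ∨ ¬S)
= (P ∨ ((P ∨ R) ∧ (¬P ∨ ¬R)) ∨ S) ∧ ((¬P ∧ ((¬P ∧ ¬R) ∨ (P ∧ R))) ∨ ¬S)
= (P ∨ P ∨ R ∨ S) ∧ (P ∨ ¬P ∨ ¬R ∨ S) ∧ (¬P ∨ ¬S) ∧ (¬P ∨ P ∨ ¬S) ∧ (¬P ∨ R ∨ ¬S) ∧ (¬R ∨ P ∨ ¬S) ∧ (¬R ∨ R ∨ ¬S)
= (P ∨ R ∨ S) ∧ (¬P ∨ ¬S) ∧ (¬R ∨ P ∨ ¬S)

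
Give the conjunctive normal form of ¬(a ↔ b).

¬(a ↔ b)
≡ ¬((a → b) ∧ (b → a))   [eliminate ↔]
≡ ¬((¬a ∨ b) ∧ (b → a))   [eliminate →]
≡ ¬((¬a ∨ b) ∧ (¬b ∨ a))   [eliminate →]
≡ ¬(¬a ∨ b) ∨ ¬(¬b ∨ a)   [De Morgan]
≡ (¬¬a ∧ ¬b) ∨ ¬(¬b ∨ a)   [De Morgan]
≡ (a ∧ ¬b) ∨ ¬(¬b ∨ a)   [double negation]
≡ (a ∧ ¬b) ∨ (¬¬b ∧ ¬a)   [De Morgan]
≡ (a ∧ ¬b) ∨ (b ∧ ¬a)   [double negation]
≡ (a ∨ b) ∧ (a ∨ ¬a) ∧ (¬b ∨ b) ∧ (¬b ∨ ¬a)   [distribute ∨ over ∧]
≡ (a ∨ b) ∧ (¬b ∨ ¬a)   [simplify]

(a ∨ b) ∧ (¬b ∨ ¬a)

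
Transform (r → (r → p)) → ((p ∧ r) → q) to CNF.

¬p ∨ ¬r ∨ q

(r → (r → p)) → ((p ∧ r) → q)
≡ ¬(r → (r → p)) ∨ ((p ∧ r) → q)   (eliminate →)
≡ ¬(¬r ∨ (r → p)) ∨ ((p ∧ r) → q)   (eliminate →)
≡ ¬(¬r ∨ ¬r ∨ p) ∨ ((p ∧ r) → q)   (eliminate →)
≡ ¬(¬r ∨ ¬r ∨ p) ∨ ¬(p ∧ r) ∨ q   (eliminate →)
≡ (¬¬r ∧ ¬¬r ∧ ¬p) ∨ ¬(p ∧ r) ∨ q   (De Morgan)
≡ (r ∧ ¬¬r ∧ ¬p) ∨ ¬(p ∧ r) ∨ q   (double negation)
≡ (r ∧ r ∧ ¬p) ∨ ¬(p ∧ r) ∨ q   (double negation)
≡ (r ∧ r ∧ ¬p) ∨ ¬p ∨ ¬r ∨ q   (De Morgan)
≡ (r ∨ ¬p ∨ ¬r ∨ q) ∧ (r ∨ ¬p ∨ ¬r ∨ q) ∧ (¬p ∨ ¬p ∨ ¬r ∨ q)   (distribute ∨ over ∧)
≡ ¬p ∨ ¬r ∨ q   (simplify)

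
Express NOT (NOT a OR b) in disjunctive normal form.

a AND NOT b

NOT (NOT a OR b)
= NOT NOT a AND NOT b   [De Morgan]
= a AND NOT b   [double negation]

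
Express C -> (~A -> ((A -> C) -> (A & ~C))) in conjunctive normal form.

C -> (~A -> ((A -> C) -> (A & ~C)))
≡ ~C | (~A -> ((A -> C) -> (A & ~C)))   [eliminate ->]
≡ ~C | ~~A | ((A -> C) -> (A & ~C))   [eliminate ->]
≡ ~C | ~~A | ~(A -> C) | (A & ~C)   [eliminate ->]
≡ ~C | ~~A | ~(~A | C) | (A & ~C)   [eliminate ->]
≡ ~C | A | ~(~A | C) | (A & ~C)   [double negation]
≡ ~C | A | (~~A & ~C) | (A & ~C)   [De Morgan]
≡ ~C | A | (A & ~C) | (A & ~C)   [double negation]
≡ (~C | A | A | A) & (~C | A | A | ~C) & (~C | A | ~C | A) & (~C | A | ~C | ~C)   [distribute | over &]
≡ ~C | A   [simplify]

~C | A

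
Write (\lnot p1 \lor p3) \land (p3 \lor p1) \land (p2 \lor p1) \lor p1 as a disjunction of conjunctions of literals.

(\lnot p1 \lor p3) \land (p3 \lor p1) \land (p2 \lor p1) \lor p1
≡ \lnot p1 \land p3 \land p2 \lor \lnot p1 \land p3 \land p1 \lor \lnot p1 \land p1 \land p2 \lor \lnot p1 \land p1 \land p1 \lor p3 \land p3 \land p2 \lor p3 \land p3 \land p1 \lor p3 \land p1 \land p2 \lor p3 \land p1 \land p1 \lor p1   — distribute \land over \lor
≡ p3 \land p2 \lor p1   — simplify

p3 \land p2 \lor p1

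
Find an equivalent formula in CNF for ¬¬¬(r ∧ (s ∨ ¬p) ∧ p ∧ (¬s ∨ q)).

¬r ∨ ¬s ∨ ¬p ∨ ¬q

¬¬¬(r ∧ (s ∨ ¬p) ∧ p ∧ (¬s ∨ q))
⇔ ¬(r ∧ (s ∨ ¬p) ∧ p ∧ (¬s ∨ q))
⇔ ¬r ∨ ¬(s ∨ ¬p) ∨ ¬p ∨ ¬(¬s ∨ q)
⇔ ¬r ∨ ¬s ∧ ¬¬p ∨ ¬p ∨ ¬(¬s ∨ q)
⇔ ¬r ∨ ¬s ∧ p ∨ ¬p ∨ ¬(¬s ∨ q)
⇔ ¬r ∨ ¬s ∧ p ∨ ¬p ∨ ¬¬s ∧ ¬q
⇔ ¬r ∨ ¬s ∧ p ∨ ¬p ∨ s ∧ ¬q
⇔ (¬r ∨ ¬s ∨ ¬p ∨ s) ∧ (¬r ∨ ¬s ∨ ¬p ∨ ¬q) ∧ (¬r ∨ p ∨ ¬p ∨ s) ∧ (¬r ∨ p ∨ ¬p ∨ ¬q)
⇔ ¬r ∨ ¬s ∨ ¬p ∨ ¬q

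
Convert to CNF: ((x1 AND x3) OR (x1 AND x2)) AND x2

x1 AND x2

((x1 AND x3) OR (x1 AND x2)) AND x2
⇔ (x1 OR x1) AND (x1 OR x2) AND (x3 OR x1) AND (x3 OR x2) AND x2   [distribute OR over AND]
⇔ x1 AND x2   [simplify]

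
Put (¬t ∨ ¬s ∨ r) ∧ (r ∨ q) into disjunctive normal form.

(¬t ∨ ¬s ∨ r) ∧ (r ∨ q)
≡ (¬t ∧ r) ∨ (¬t ∧ q) ∨ (¬s ∧ r) ∨ (¬s ∧ q) ∨ (r ∧ r) ∨ (r ∧ q)   (distribute ∧ over ∨)
≡ (¬t ∧ q) ∨ (¬s ∧ q) ∨ r   (simplify)

(¬t ∧ q) ∨ (¬s ∧ q) ∨ r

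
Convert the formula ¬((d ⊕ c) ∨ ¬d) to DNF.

¬((d ⊕ c) ∨ ¬d)
≡ ¬((d ∧ ¬c) ∨ (¬d ∧ c) ∨ ¬d)   [expand ⊕]
≡ ¬(d ∧ ¬c) ∧ ¬(¬d ∧ c) ∧ ¬¬d   [De Morgan]
≡ (¬d ∨ ¬¬c) ∧ ¬(¬d ∧ c) ∧ ¬¬d   [De Morgan]
≡ (¬d ∨ c) ∧ ¬(¬d ∧ c) ∧ ¬¬d   [double negation]
≡ (¬d ∨ c) ∧ (¬¬d ∨ ¬c) ∧ ¬¬d   [De Morgan]
≡ (¬d ∨ c) ∧ (d ∨ ¬c) ∧ ¬¬d   [double negation]
≡ (¬d ∨ c) ∧ (d ∨ ¬c) ∧ d   [double negation]
≡ (¬d ∧ d ∧ d) ∨ (¬d ∧ ¬c ∧ d) ∨ (c ∧ d ∧ d) ∨ (c ∧ ¬c ∧ d)   [distribute ∧ over ∨]
≡ c ∧ d   [simplify]

c ∧ d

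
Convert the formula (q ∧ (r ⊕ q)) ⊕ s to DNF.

(q ∧ ¬r ∧ ¬s) ∨ (¬q ∧ s) ∨ (q ∧ r ∧ s)

(q ∧ (r ⊕ q)) ⊕ s
≡ (q ∧ (r ⊕ q) ∧ ¬s) ∨ (¬(q ∧ (r ⊕ q)) ∧ s)   [expand ⊕]
≡ (q ∧ ((r ∧ ¬q) ∨ (¬r ∧ q)) ∧ ¬s) ∨ (¬(q ∧ (r ⊕ q)) ∧ s)   [expand ⊕]
≡ (q ∧ ((r ∧ ¬q) ∨ (¬r ∧ q)) ∧ ¬s) ∨ (¬(q ∧ ((r ∧ ¬q) ∨ (¬r ∧ q))) ∧ s)   [expand ⊕]
≡ (q ∧ ((r ∧ ¬q) ∨ (¬r ∧ q)) ∧ ¬s) ∨ ((¬q ∨ ¬((r ∧ ¬q) ∨ (¬r ∧ q))) ∧ s)   [De Morgan]
≡ (q ∧ ((r ∧ ¬q) ∨ (¬r ∧ q)) ∧ ¬s) ∨ ((¬q ∨ (¬(r ∧ ¬q) ∧ ¬(¬r ∧ q))) ∧ s)   [De Morgan]
≡ (q ∧ ((r ∧ ¬q) ∨ (¬r ∧ q)) ∧ ¬s) ∨ ((¬q ∨ ((¬r ∨ ¬¬q) ∧ ¬(¬r ∧ q))) ∧ s)   [De Morgan]
≡ (q ∧ ((r ∧ ¬q) ∨ (¬r ∧ q)) ∧ ¬s) ∨ ((¬q ∨ ((¬r ∨ q) ∧ ¬(¬r ∧ q))) ∧ s)   [double negation]
≡ (q ∧ ((r ∧ ¬q) ∨ (¬r ∧ q)) ∧ ¬s) ∨ ((¬q ∨ ((¬r ∨ q) ∧ (¬¬r ∨ ¬q))) ∧ s)   [De Morgan]
≡ (q ∧ ((r ∧ ¬q) ∨ (¬r ∧ q)) ∧ ¬s) ∨ ((¬q ∨ ((¬r ∨ q) ∧ (r ∨ ¬q))) ∧ s)   [double negation]
≡ (q ∧ r ∧ ¬q ∧ ¬s) ∨ (q ∧ ¬r ∧ q ∧ ¬s) ∨ (¬q ∧ s) ∨ (¬r ∧ r ∧ s) ∨ (¬r ∧ ¬q ∧ s) ∨ (q ∧ r ∧ s) ∨ (q ∧ ¬q ∧ s)   [distribute ∧ over ∨]
≡ (q ∧ ¬r ∧ ¬s) ∨ (¬q ∧ s) ∨ (q ∧ r ∧ s)   [simplify]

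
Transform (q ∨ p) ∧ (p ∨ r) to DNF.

(q ∨ p) ∧ (p ∨ r)
⇔ q ∧ p ∨ q ∧ r ∨ p ∧ p ∨ p ∧ r   — distribute ∧ over ∨
⇔ q ∧ r ∨ p   — simplify

q ∧ r ∨ p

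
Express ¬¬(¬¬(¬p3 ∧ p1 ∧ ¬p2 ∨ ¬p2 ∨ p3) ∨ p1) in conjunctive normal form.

¬¬(¬¬(¬p3 ∧ p1 ∧ ¬p2 ∨ ¬p2 ∨ p3) ∨ p1)
⇔ ¬¬(¬p3 ∧ p1 ∧ ¬p2 ∨ ¬p2 ∨ p3) ∨ p1   [double negation]
⇔ ¬p3 ∧ p1 ∧ ¬p2 ∨ ¬p2 ∨ p3 ∨ p1   [double negation]
⇔ (¬p3 ∨ ¬p2 ∨ p3 ∨ p1) ∧ (p1 ∨ ¬p2 ∨ p3 ∨ p1) ∧ (¬p2 ∨ ¬p2 ∨ p3 ∨ p1)   [distribute ∨ over ∧]
⇔ p1 ∨ ¬p2 ∨ p3   [simplify]

p1 ∨ ¬p2 ∨ p3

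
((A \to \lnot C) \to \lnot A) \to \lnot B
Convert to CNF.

((A \to \lnot C) \to \lnot A) \to \lnot B
⇔ \lnot ((A \to \lnot C) \to \lnot A) \lor \lnot B   [eliminate \to]
⇔ \lnot (\lnot (A \to \lnot C) \lor \lnot A) \lor \lnot B   [eliminate \to]
⇔ \lnot (\lnot (\lnot A \lor \lnot C) \lor \lnot A) \lor \lnot B   [eliminate \to]
⇔ \lnot \lnot (\lnot A \lor \lnot C) \land \lnot \lnot A \lor \lnot B   [De Morgan]
⇔ (\lnot A \lor \lnot C) \land \lnot \lnot A \lor \lnot B   [double negation]
⇔ (\lnot A \lor \lnot C) \land A \lor \lnot B   [double negation]
⇔ (\lnot A \lor \lnot C \lor \lnot B) \land (A \lor \lnot B)   [distribute \lor over \land]

(\lnot A \lor \lnot C \lor \lnot B) \land (A \lor \lnot B)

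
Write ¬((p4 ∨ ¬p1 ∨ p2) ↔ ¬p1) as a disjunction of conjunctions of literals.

(p4 ∧ p1) ∨ (p2 ∧ p1)

¬((p4 ∨ ¬p1 ∨ p2) ↔ ¬p1)
≡ ¬(((p4 ∨ ¬p1 ∨ p2) → ¬p1) ∧ (¬p1 → (p4 ∨ ¬p1 ∨ p2)))   [eliminate ↔]
≡ ¬((¬(p4 ∨ ¬p1 ∨ p2) ∨ ¬p1) ∧ (¬p1 → (p4 ∨ ¬p1 ∨ p2)))   [eliminate →]
≡ ¬((¬(p4 ∨ ¬p1 ∨ p2) ∨ ¬p1) ∧ (¬¬p1 ∨ p4 ∨ ¬p1 ∨ p2))   [eliminate →]
≡ ¬(¬(p4 ∨ ¬p1 ∨ p2) ∨ ¬p1) ∨ ¬(¬¬p1 ∨ p4 ∨ ¬p1 ∨ p2)   [De Morgan]
≡ (¬¬(p4 ∨ ¬p1 ∨ p2) ∧ ¬¬p1) ∨ ¬(¬¬p1 ∨ p4 ∨ ¬p1 ∨ p2)   [De Morgan]
≡ ((p4 ∨ ¬p1 ∨ p2) ∧ ¬¬p1) ∨ ¬(¬¬p1 ∨ p4 ∨ ¬p1 ∨ p2)   [double negation]
≡ ((p4 ∨ ¬p1 ∨ p2) ∧ p1) ∨ ¬(¬¬p1 ∨ p4 ∨ ¬p1 ∨ p2)   [double negation]
≡ ((p4 ∨ ¬p1 ∨ p2) ∧ p1) ∨ (¬¬¬p1 ∧ ¬p4 ∧ ¬¬p1 ∧ ¬p2)   [De Morgan]
≡ ((p4 ∨ ¬p1 ∨ p2) ∧ p1) ∨ (¬p1 ∧ ¬p4 ∧ ¬¬p1 ∧ ¬p2)   [double negation]
≡ ((p4 ∨ ¬p1 ∨ p2) ∧ p1) ∨ (¬p1 ∧ ¬p4 ∧ p1 ∧ ¬p2)   [double negation]
≡ (p4 ∧ p1) ∨ (¬p1 ∧ p1) ∨ (p2 ∧ p1) ∨ (¬p1 ∧ ¬p4 ∧ p1 ∧ ¬p2)   [distribute ∧ over ∨]
≡ (p4 ∧ p1) ∨ (p2 ∧ p1)   [simplify]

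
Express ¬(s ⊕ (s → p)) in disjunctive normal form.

¬(s ⊕ (s → p))
≡ ¬((s ∧ ¬(s → p)) ∨ (¬s ∧ (s → p)))   [expand ⊕]
≡ ¬((s ∧ ¬(¬s ∨ p)) ∨ (¬s ∧ (s → p)))   [eliminate →]
≡ ¬((s ∧ ¬(¬s ∨ p)) ∨ (¬s ∧ (¬s ∨ p)))   [eliminate →]
≡ ¬(s ∧ ¬(¬s ∨ p)) ∧ ¬(¬s ∧ (¬s ∨ p))   [De Morgan]
≡ (¬s ∨ ¬¬(¬s ∨ p)) ∧ ¬(¬s ∧ (¬s ∨ p))   [De Morgan]
≡ (¬s ∨ ¬s ∨ p) ∧ ¬(¬s ∧ (¬s ∨ p))   [double negation]
≡ (¬s ∨ ¬s ∨ p) ∧ (¬¬s ∨ ¬(¬s ∨ p))   [De Morgan]
≡ (¬s ∨ ¬s ∨ p) ∧ (s ∨ ¬(¬s ∨ p))   [double negation]
≡ (¬s ∨ ¬s ∨ p) ∧ (s ∨ (¬¬s ∧ ¬p))   [De Morgan]
≡ (¬s ∨ ¬s ∨ p) ∧ (s ∨ (s ∧ ¬p))   [double negation]
≡ (¬s ∧ s) ∨ (¬s ∧ s ∧ ¬p) ∨ (¬s ∧ s) ∨ (¬s ∧ s ∧ ¬p) ∨ (p ∧ s) ∨ (p ∧ s ∧ ¬p)   [distribute ∧ over ∨]
≡ p ∧ s   [simplify]

p ∧ s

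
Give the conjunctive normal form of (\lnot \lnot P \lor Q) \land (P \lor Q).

(\lnot \lnot P \lor Q) \land (P \lor Q)
≡ (P \lor Q) \land (P \lor Q)   [double negation]
≡ P \lor Q   [simplify]

P \lor Q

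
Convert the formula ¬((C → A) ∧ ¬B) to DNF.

¬((C → A) ∧ ¬B)
≡ ¬((¬C ∨ A) ∧ ¬B)   (eliminate →)
≡ ¬(¬C ∨ A) ∨ ¬¬B   (De Morgan)
≡ (¬¬C ∧ ¬A) ∨ ¬¬B   (De Morgan)
≡ (C ∧ ¬A) ∨ ¬¬B   (double negation)
≡ (C ∧ ¬A) ∨ B   (double negation)

(C ∧ ¬A) ∨ B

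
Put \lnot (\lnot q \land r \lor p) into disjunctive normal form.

q \land \lnot p \lor \lnot r \land \lnot p

\lnot (\lnot q \land r \lor p)
≡ \lnot (\lnot q \land r) \land \lnot p   — De Morgan
≡ (\lnot \lnot q \lor \lnot r) \land \lnot p   — De Morgan
≡ (q \lor \lnot r) \land \lnot p   — double negation
≡ q \land \lnot p \lor \lnot r \land \lnot p   — distribute \land over \lor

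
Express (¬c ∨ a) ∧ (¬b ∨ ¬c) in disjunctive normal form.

¬c ∨ (a ∧ ¬b)

(¬c ∨ a) ∧ (¬b ∨ ¬c)
⇔ (¬c ∧ ¬b) ∨ (¬c ∧ ¬c) ∨ (a ∧ ¬b) ∨ (a ∧ ¬c)   [distribute ∧ over ∨]
⇔ ¬c ∨ (a ∧ ¬b)   [simplify]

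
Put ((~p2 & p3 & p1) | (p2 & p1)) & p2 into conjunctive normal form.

p1 & p2

((~p2 & p3 & p1) | (p2 & p1)) & p2
≡ (~p2 | p2) & (~p2 | p1) & (p3 | p2) & (p3 | p1) & (p1 | p2) & (p1 | p1) & p2   [distribute | over &]
≡ p1 & p2   [simplify]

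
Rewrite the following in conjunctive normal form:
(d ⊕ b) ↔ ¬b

(d ⊕ b) ↔ ¬b
= ((d ⊕ b) → ¬b) ∧ (¬b → (d ⊕ b))
= (¬(d ⊕ b) ∨ ¬b) ∧ (¬b → (d ⊕ b))
= (¬((d ∨ b) ∧ ¬(d ∧ b)) ∨ ¬b) ∧ (¬b → (d ⊕ b))
= (¬((d ∨ b) ∧ ¬(d ∧ b)) ∨ ¬b) ∧ (¬¬b ∨ (d ⊕ b))
= (¬((d ∨ b) ∧ ¬(d ∧ b)) ∨ ¬b) ∧ (¬¬b ∨ ((d ∨ b) ∧ ¬(d ∧ b)))
= (¬(d ∨ b) ∨ ¬¬(d ∧ b) ∨ ¬b) ∧ (¬¬b ∨ ((d ∨ b) ∧ ¬(d ∧ b)))
= ((¬d ∧ ¬b) ∨ ¬¬(d ∧ b) ∨ ¬b) ∧ (¬¬b ∨ ((d ∨ b) ∧ ¬(d ∧ b)))
= ((¬d ∧ ¬b) ∨ (d ∧ b) ∨ ¬b) ∧ (¬¬b ∨ ((d ∨ b) ∧ ¬(d ∧ b)))
= ((¬d ∧ ¬b) ∨ (d ∧ b) ∨ ¬b) ∧ (b ∨ ((d ∨ b) ∧ ¬(d ∧ b)))
= ((¬d ∧ ¬b) ∨ (d ∧ b) ∨ ¬b) ∧ (b ∨ ((d ∨ b) ∧ (¬d ∨ ¬b)))
= (¬d ∨ d ∨ ¬b) ∧ (¬d ∨ b ∨ ¬b) ∧ (¬b ∨ d ∨ ¬b) ∧ (¬b ∨ b ∨ ¬b) ∧ (b ∨ d ∨ b) ∧ (b ∨ ¬d ∨ ¬b)
= (¬b ∨ d) ∧ (b ∨ d)

(¬b ∨ d) ∧ (b ∨ d)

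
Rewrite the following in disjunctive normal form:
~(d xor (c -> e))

(~d & c & ~e) | (~c & d) | (e & d)

~(d xor (c -> e))
≡ ~((d & ~(c -> e)) | (~d & (c -> e)))   [expand xor]
≡ ~((d & ~(~c | e)) | (~d & (c -> e)))   [eliminate ->]
≡ ~((d & ~(~c | e)) | (~d & (~c | e)))   [eliminate ->]
≡ ~(d & ~(~c | e)) & ~(~d & (~c | e))   [De Morgan]
≡ (~d | ~~(~c | e)) & ~(~d & (~c | e))   [De Morgan]
≡ (~d | ~c | e) & ~(~d & (~c | e))   [double negation]
≡ (~d | ~c | e) & (~~d | ~(~c | e))   [De Morgan]
≡ (~d | ~c | e) & (d | ~(~c | e))   [double negation]
≡ (~d | ~c | e) & (d | (~~c & ~e))   [De Morgan]
≡ (~d | ~c | e) & (d | (c & ~e))   [double negation]
≡ (~d & d) | (~d & c & ~e) | (~c & d) | (~c & c & ~e) | (e & d) | (e & c & ~e)   [distribute & over |]
≡ (~d & c & ~e) | (~c & d) | (e & d)   [simplify]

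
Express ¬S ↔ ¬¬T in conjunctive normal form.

(S ∨ T) ∧ (¬T ∨ ¬S)

¬S ↔ ¬¬T
≡ (¬S → ¬¬T) ∧ (¬¬T → ¬S)   — eliminate ↔
≡ (¬¬S ∨ ¬¬T) ∧ (¬¬T → ¬S)   — eliminate →
≡ (¬¬S ∨ ¬¬T) ∧ (¬¬¬T ∨ ¬S)   — eliminate →
≡ (S ∨ ¬¬T) ∧ (¬¬¬T ∨ ¬S)   — double negation
≡ (S ∨ T) ∧ (¬¬¬T ∨ ¬S)   — double negation
≡ (S ∨ T) ∧ (¬T ∨ ¬S)   — double negation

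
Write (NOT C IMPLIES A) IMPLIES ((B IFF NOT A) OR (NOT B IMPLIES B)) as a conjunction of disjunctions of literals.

(NOT C IMPLIES A) IMPLIES ((B IFF NOT A) OR (NOT B IMPLIES B))
⇔ NOT (NOT C IMPLIES A) OR (B IFF NOT A) OR (NOT B IMPLIES B)   (eliminate IMPLIES)
⇔ NOT (NOT NOT C OR A) OR (B IFF NOT A) OR (NOT B IMPLIES B)   (eliminate IMPLIES)
⇔ NOT (NOT NOT C OR A) OR ((B IMPLIES NOT A) AND (NOT A IMPLIES B)) OR (NOT B IMPLIES B)   (eliminate IFF)
⇔ NOT (NOT NOT C OR A) OR ((NOT B OR NOT A) AND (NOT A IMPLIES B)) OR (NOT B IMPLIES B)   (eliminate IMPLIES)
⇔ NOT (NOT NOT C OR A) OR ((NOT B OR NOT A) AND (NOT NOT A OR B)) OR (NOT B IMPLIES B)   (eliminate IMPLIES)
⇔ NOT (NOT NOT C OR A) OR ((NOT B OR NOT A) AND (NOT NOT A OR B)) OR NOT NOT B OR B   (eliminate IMPLIES)
⇔ (NOT NOT NOT C AND NOT A) OR ((NOT B OR NOT A) AND (NOT NOT A OR B)) OR NOT NOT B OR B   (De Morgan)
⇔ (NOT C AND NOT A) OR ((NOT B OR NOT A) AND (NOT NOT A OR B)) OR NOT NOT B OR B   (double negation)
⇔ (NOT C AND NOT A) OR ((NOT B OR NOT A) AND (A OR B)) OR NOT NOT B OR B   (double negation)
⇔ (NOT C AND NOT A) OR ((NOT B OR NOT A) AND (A OR B)) OR B OR B   (double negation)
⇔ (NOT C OR NOT B OR NOT A OR B OR B) AND (NOT C OR A OR B OR B OR B) AND (NOT A OR NOT B OR NOT A OR B OR B) AND (NOT A OR A OR B OR B OR B)   (distribute OR over AND)
⇔ NOT C OR A OR B   (simplify)

NOT C OR A OR B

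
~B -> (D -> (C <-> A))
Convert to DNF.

~B -> (D -> (C <-> A))
= ~~B | (D -> (C <-> A))   [eliminate ->]
= ~~B | ~D | (C <-> A)   [eliminate ->]
= ~~B | ~D | ((C -> A) & (A -> C))   [eliminate <->]
= ~~B | ~D | ((~C | A) & (A -> C))   [eliminate ->]
= ~~B | ~D | ((~C | A) & (~A | C))   [eliminate ->]
= B | ~D | ((~C | A) & (~A | C))   [double negation]
= B | ~D | (~C & ~A) | (~C & C) | (A & ~A) | (A & C)   [distribute & over |]
= B | ~D | (~C & ~A) | (A & C)   [simplify]

B | ~D | (~C & ~A) | (A & C)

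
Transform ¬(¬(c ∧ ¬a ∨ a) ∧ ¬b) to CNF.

c ∨ a ∨ b

¬(¬(c ∧ ¬a ∨ a) ∧ ¬b)
≡ ¬¬(c ∧ ¬a ∨ a) ∨ ¬¬b   — De Morgan
≡ c ∧ ¬a ∨ a ∨ ¬¬b   — double negation
≡ c ∧ ¬a ∨ a ∨ b   — double negation
≡ (c ∨ a ∨ b) ∧ (¬a ∨ a ∨ b)   — distribute ∨ over ∧
≡ c ∨ a ∨ b   — simplify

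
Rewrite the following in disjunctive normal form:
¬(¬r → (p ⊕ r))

¬(¬r → (p ⊕ r))
= ¬(¬¬r ∨ (p ⊕ r))   (eliminate →)
= ¬(¬¬r ∨ (p ∧ ¬r) ∨ (¬p ∧ r))   (expand ⊕)
= ¬¬¬r ∧ ¬(p ∧ ¬r) ∧ ¬(¬p ∧ r)   (De Morgan)
= ¬r ∧ ¬(p ∧ ¬r) ∧ ¬(¬p ∧ r)   (double negation)
= ¬r ∧ (¬p ∨ ¬¬r) ∧ ¬(¬p ∧ r)   (De Morgan)
= ¬r ∧ (¬p ∨ r) ∧ ¬(¬p ∧ r)   (double negation)
= ¬r ∧ (¬p ∨ r) ∧ (¬¬p ∨ ¬r)   (De Morgan)
= ¬r ∧ (¬p ∨ r) ∧ (p ∨ ¬r)   (double negation)
= (¬r ∧ ¬p ∧ p) ∨ (¬r ∧ ¬p ∧ ¬r) ∨ (¬r ∧ r ∧ p) ∨ (¬r ∧ r ∧ ¬r)   (distribute ∧ over ∨)
= ¬r ∧ ¬p   (simplify)

¬r ∧ ¬p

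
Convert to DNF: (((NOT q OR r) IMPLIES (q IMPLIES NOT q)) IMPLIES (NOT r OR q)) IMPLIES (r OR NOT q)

(((NOT q OR r) IMPLIES (q IMPLIES NOT q)) IMPLIES (NOT r OR q)) IMPLIES (r OR NOT q)
⇔ NOT (((NOT q OR r) IMPLIES (q IMPLIES NOT q)) IMPLIES (NOT r OR q)) OR r OR NOT q   — eliminate IMPLIES
⇔ NOT (NOT ((NOT q OR r) IMPLIES (q IMPLIES NOT q)) OR NOT r OR q) OR r OR NOT q   — eliminate IMPLIES
⇔ NOT (NOT (NOT (NOT q OR r) OR (q IMPLIES NOT q)) OR NOT r OR q) OR r OR NOT q   — eliminate IMPLIES
⇔ NOT (NOT (NOT (NOT q OR r) OR NOT q OR NOT q) OR NOT r OR q) OR r OR NOT q   — eliminate IMPLIES
⇔ (NOT NOT (NOT (NOT q OR r) OR NOT q OR NOT q) AND NOT NOT r AND NOT q) OR r OR NOT q   — De Morgan
⇔ ((NOT (NOT q OR r) OR NOT q OR NOT q) AND NOT NOT r AND NOT q) OR r OR NOT q   — double negation
⇔ (((NOT NOT q AND NOT r) OR NOT q OR NOT q) AND NOT NOT r AND NOT q) OR r OR NOT q   — De Morgan
⇔ (((q AND NOT r) OR NOT q OR NOT q) AND NOT NOT r AND NOT q) OR r OR NOT q   — double negation
⇔ (((q AND NOT r) OR NOT q OR NOT q) AND r AND NOT q) OR r OR NOT q   — double negation
⇔ (q AND NOT r AND r AND NOT q) OR (NOT q AND r AND NOT q) OR (NOT q AND r AND NOT q) OR r OR NOT q   — distribute AND over OR
⇔ r OR NOT q   — simplify

r OR NOT q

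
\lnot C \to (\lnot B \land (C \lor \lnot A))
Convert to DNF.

\lnot C \to (\lnot B \land (C \lor \lnot A))
⇔ \lnot \lnot C \lor (\lnot B \land (C \lor \lnot A))   [eliminate \to]
⇔ C \lor (\lnot B \land (C \lor \lnot A))   [double negation]
⇔ C \lor (\lnot B \land C) \lor (\lnot B \land \lnot A)   [distribute \land over \lor]
⇔ C \lor (\lnot B \land \lnot A)   [simplify]

C \lor (\lnot B \land \lnot A)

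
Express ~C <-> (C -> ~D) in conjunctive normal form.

~C <-> (C -> ~D)
= (~C -> (C -> ~D)) & ((C -> ~D) -> ~C)   (eliminate <->)
= (~~C | (C -> ~D)) & ((C -> ~D) -> ~C)   (eliminate ->)
= (~~C | ~C | ~D) & ((C -> ~D) -> ~C)   (eliminate ->)
= (~~C | ~C | ~D) & (~(C -> ~D) | ~C)   (eliminate ->)
= (~~C | ~C | ~D) & (~(~C | ~D) | ~C)   (eliminate ->)
= (C | ~C | ~D) & (~(~C | ~D) | ~C)   (double negation)
= (C | ~C | ~D) & ((~~C & ~~D) | ~C)   (De Morgan)
= (C | ~C | ~D) & ((C & ~~D) | ~C)   (double negation)
= (C | ~C | ~D) & ((C & D) | ~C)   (double negation)
= (C | ~C | ~D) & (C | ~C) & (D | ~C)   (distribute | over &)
= D | ~C   (simplify)

D | ~C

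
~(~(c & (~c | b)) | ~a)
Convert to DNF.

c & b & a

~(~(c & (~c | b)) | ~a)
⇔ ~~(c & (~c | b)) & ~~a   (De Morgan)
⇔ c & (~c | b) & ~~a   (double negation)
⇔ c & (~c | b) & a   (double negation)
⇔ (c & ~c & a) | (c & b & a)   (distribute & over |)
⇔ c & b & a   (simplify)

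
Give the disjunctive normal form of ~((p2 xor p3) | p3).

~((p2 xor p3) | p3)
= ~((p2 & ~p3) | (~p2 & p3) | p3)   [expand xor]
= ~(p2 & ~p3) & ~(~p2 & p3) & ~p3   [De Morgan]
= (~p2 | ~~p3) & ~(~p2 & p3) & ~p3   [De Morgan]
= (~p2 | p3) & ~(~p2 & p3) & ~p3   [double negation]
= (~p2 | p3) & (~~p2 | ~p3) & ~p3   [De Morgan]
= (~p2 | p3) & (p2 | ~p3) & ~p3   [double negation]
= (~p2 & p2 & ~p3) | (~p2 & ~p3 & ~p3) | (p3 & p2 & ~p3) | (p3 & ~p3 & ~p3)   [distribute & over |]
= ~p2 & ~p3   [simplify]

~p2 & ~p3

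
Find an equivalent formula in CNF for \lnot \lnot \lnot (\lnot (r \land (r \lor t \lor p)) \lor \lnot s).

r \land s

\lnot \lnot \lnot (\lnot (r \land (r \lor t \lor p)) \lor \lnot s)
= \lnot (\lnot (r \land (r \lor t \lor p)) \lor \lnot s)
= \lnot \lnot (r \land (r \lor t \lor p)) \land \lnot \lnot s
= r \land (r \lor t \lor p) \land \lnot \lnot s
= r \land (r \lor t \lor p) \land s
= r \land s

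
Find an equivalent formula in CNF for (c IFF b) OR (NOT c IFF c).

(NOT c OR b) AND (NOT b OR c)

(c IFF b) OR (NOT c IFF c)
≡ ((c IMPLIES b) AND (b IMPLIES c)) OR (NOT c IFF c)   [eliminate IFF]
≡ ((NOT c OR b) AND (b IMPLIES c)) OR (NOT c IFF c)   [eliminate IMPLIES]
≡ ((NOT c OR b) AND (NOT b OR c)) OR (NOT c IFF c)   [eliminate IMPLIES]
≡ ((NOT c OR b) AND (NOT b OR c)) OR ((NOT c IMPLIES c) AND (c IMPLIES NOT c))   [eliminate IFF]
≡ ((NOT c OR b) AND (NOT b OR c)) OR ((NOT NOT c OR c) AND (c IMPLIES NOT c))   [eliminate IMPLIES]
≡ ((NOT c OR b) AND (NOT b OR c)) OR ((NOT NOT c OR c) AND (NOT c OR NOT c))   [eliminate IMPLIES]
≡ ((NOT c OR b) AND (NOT b OR c)) OR ((c OR c) AND (NOT c OR NOT c))   [double negation]
≡ (NOT c OR b OR c OR c) AND (NOT c OR b OR NOT c OR NOT c) AND (NOT b OR c OR c OR c) AND (NOT b OR c OR NOT c OR NOT c)   [distribute OR over AND]
≡ (NOT c OR b) AND (NOT b OR c)   [simplify]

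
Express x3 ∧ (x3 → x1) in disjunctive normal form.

x3 ∧ (x3 → x1)
≡ x3 ∧ (¬x3 ∨ x1)   [eliminate →]
≡ (x3 ∧ ¬x3) ∨ (x3 ∧ x1)   [distribute ∧ over ∨]
≡ x3 ∧ x1   [simplify]

x3 ∧ x1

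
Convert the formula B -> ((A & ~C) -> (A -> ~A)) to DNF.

B -> ((A & ~C) -> (A -> ~A))
≡ ~B | ((A & ~C) -> (A -> ~A))   [eliminate ->]
≡ ~B | ~(A & ~C) | (A -> ~A)   [eliminate ->]
≡ ~B | ~(A & ~C) | ~A | ~A   [eliminate ->]
≡ ~B | ~A | ~~C | ~A | ~A   [De Morgan]
≡ ~B | ~A | C | ~A | ~A   [double negation]
≡ ~B | ~A | C   [simplify]

~B | ~A | C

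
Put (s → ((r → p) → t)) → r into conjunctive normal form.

(s → ((r → p) → t)) → r
≡ ¬(s → ((r → p) → t)) ∨ r   [eliminate →]
≡ ¬(¬s ∨ ((r → p) → t)) ∨ r   [eliminate →]
≡ ¬(¬s ∨ ¬(r → p) ∨ t) ∨ r   [eliminate →]
≡ ¬(¬s ∨ ¬(¬r ∨ p) ∨ t) ∨ r   [eliminate →]
≡ (¬¬s ∧ ¬¬(¬r ∨ p) ∧ ¬t) ∨ r   [De Morgan]
≡ (s ∧ ¬¬(¬r ∨ p) ∧ ¬t) ∨ r   [double negation]
≡ (s ∧ (¬r ∨ p) ∧ ¬t) ∨ r   [double negation]
≡ (s ∨ r) ∧ (¬r ∨ p ∨ r) ∧ (¬t ∨ r)   [distribute ∨ over ∧]
≡ (s ∨ r) ∧ (¬t ∨ r)   [simplify]

(s ∨ r) ∧ (¬t ∨ r)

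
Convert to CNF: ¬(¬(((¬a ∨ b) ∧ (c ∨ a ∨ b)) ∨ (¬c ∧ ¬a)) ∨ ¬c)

¬(¬(((¬a ∨ b) ∧ (c ∨ a ∨ b)) ∨ (¬c ∧ ¬a)) ∨ ¬c)
⇔ ¬¬(((¬a ∨ b) ∧ (c ∨ a ∨ b)) ∨ (¬c ∧ ¬a)) ∧ ¬¬c   [De Morgan]
⇔ (((¬a ∨ b) ∧ (c ∨ a ∨ b)) ∨ (¬c ∧ ¬a)) ∧ ¬¬c   [double negation]
⇔ (((¬a ∨ b) ∧ (c ∨ a ∨ b)) ∨ (¬c ∧ ¬a)) ∧ c   [double negation]
⇔ (¬a ∨ b ∨ ¬c) ∧ (¬a ∨ b ∨ ¬a) ∧ (c ∨ a ∨ b ∨ ¬c) ∧ (c ∨ a ∨ b ∨ ¬a) ∧ c   [distribute ∨ over ∧]
⇔ (¬a ∨ b) ∧ c   [simplify]

(¬a ∨ b) ∧ c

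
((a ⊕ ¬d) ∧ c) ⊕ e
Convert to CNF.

((a ⊕ ¬d) ∧ c) ⊕ e
= (((a ⊕ ¬d) ∧ c) ∨ e) ∧ ¬((a ⊕ ¬d) ∧ c ∧ e)   [expand ⊕]
= (((a ∨ ¬d) ∧ ¬(a ∧ ¬d) ∧ c) ∨ e) ∧ ¬((a ⊕ ¬d) ∧ c ∧ e)   [expand ⊕]
= (((a ∨ ¬d) ∧ ¬(a ∧ ¬d) ∧ c) ∨ e) ∧ ¬((a ∨ ¬d) ∧ ¬(a ∧ ¬d) ∧ c ∧ e)   [expand ⊕]
= (((a ∨ ¬d) ∧ (¬a ∨ ¬¬d) ∧ c) ∨ e) ∧ ¬((a ∨ ¬d) ∧ ¬(a ∧ ¬d) ∧ c ∧ e)   [De Morgan]
= (((a ∨ ¬d) ∧ (¬a ∨ d) ∧ c) ∨ e) ∧ ¬((a ∨ ¬d) ∧ ¬(a ∧ ¬d) ∧ c ∧ e)   [double negation]
= (((a ∨ ¬d) ∧ (¬a ∨ d) ∧ c) ∨ e) ∧ (¬(a ∨ ¬d) ∨ ¬¬(a ∧ ¬d) ∨ ¬c ∨ ¬e)   [De Morgan]
= (((a ∨ ¬d) ∧ (¬a ∨ d) ∧ c) ∨ e) ∧ ((¬a ∧ ¬¬d) ∨ ¬¬(a ∧ ¬d) ∨ ¬c ∨ ¬e)   [De Morgan]
= (((a ∨ ¬d) ∧ (¬a ∨ d) ∧ c) ∨ e) ∧ ((¬a ∧ d) ∨ ¬¬(a ∧ ¬d) ∨ ¬c ∨ ¬e)   [double negation]
= (((a ∨ ¬d) ∧ (¬a ∨ d) ∧ c) ∨ e) ∧ ((¬a ∧ d) ∨ (a ∧ ¬d) ∨ ¬c ∨ ¬e)   [double negation]
= (a ∨ ¬d ∨ e) ∧ (¬a ∨ d ∨ e) ∧ (c ∨ e) ∧ (¬a ∨ a ∨ ¬c ∨ ¬e) ∧ (¬a ∨ ¬d ∨ ¬c ∨ ¬e) ∧ (d ∨ a ∨ ¬c ∨ ¬e) ∧ (d ∨ ¬d ∨ ¬c ∨ ¬e)   [distribute ∨ over ∧]
= (a ∨ ¬d ∨ e) ∧ (¬a ∨ d ∨ e) ∧ (c ∨ e) ∧ (¬a ∨ ¬d ∨ ¬c ∨ ¬e) ∧ (d ∨ a ∨ ¬c ∨ ¬e)   [simplify]

(a ∨ ¬d ∨ e) ∧ (¬a ∨ d ∨ e) ∧ (c ∨ e) ∧ (¬a ∨ ¬d ∨ ¬c ∨ ¬e) ∧ (d ∨ a ∨ ¬c ∨ ¬e)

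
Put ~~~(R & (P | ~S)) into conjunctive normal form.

(~R | ~P) & (~R | S)

~~~(R & (P | ~S))
= ~(R & (P | ~S))   [double negation]
= ~R | ~(P | ~S)   [De Morgan]
= ~R | (~P & ~~S)   [De Morgan]
= ~R | (~P & S)   [double negation]
= (~R | ~P) & (~R | S)   [distribute | over &]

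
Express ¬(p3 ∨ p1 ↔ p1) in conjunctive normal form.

(p3 ∨ p1) ∧ ¬p1

¬(p3 ∨ p1 ↔ p1)
≡ ¬((p3 ∨ p1 → p1) ∧ (p1 → p3 ∨ p1))   — eliminate ↔
≡ ¬((¬(p3 ∨ p1) ∨ p1) ∧ (p1 → p3 ∨ p1))   — eliminate →
≡ ¬((¬(p3 ∨ p1) ∨ p1) ∧ (¬p1 ∨ p3 ∨ p1))   — eliminate →
≡ ¬(¬(p3 ∨ p1) ∨ p1) ∨ ¬(¬p1 ∨ p3 ∨ p1)   — De Morgan
≡ ¬¬(p3 ∨ p1) ∧ ¬p1 ∨ ¬(¬p1 ∨ p3 ∨ p1)   — De Morgan
≡ (p3 ∨ p1) ∧ ¬p1 ∨ ¬(¬p1 ∨ p3 ∨ p1)   — double negation
≡ (p3 ∨ p1) ∧ ¬p1 ∨ ¬¬p1 ∧ ¬p3 ∧ ¬p1   — De Morgan
≡ (p3 ∨ p1) ∧ ¬p1 ∨ p1 ∧ ¬p3 ∧ ¬p1   — double negation
≡ (p3 ∨ p1 ∨ p1) ∧ (p3 ∨ p1 ∨ ¬p3) ∧ (p3 ∨ p1 ∨ ¬p1) ∧ (¬p1 ∨ p1) ∧ (¬p1 ∨ ¬p3) ∧ (¬p1 ∨ ¬p1)   — distribute ∨ over ∧
≡ (p3 ∨ p1) ∧ ¬p1   — simplify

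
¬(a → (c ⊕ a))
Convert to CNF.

¬(a → (c ⊕ a))
≡ ¬(¬a ∨ (c ⊕ a))   [eliminate →]
≡ ¬(¬a ∨ ((c ∨ a) ∧ ¬(c ∧ a)))   [expand ⊕]
≡ ¬¬a ∧ ¬((c ∨ a) ∧ ¬(c ∧ a))   [De Morgan]
≡ a ∧ ¬((c ∨ a) ∧ ¬(c ∧ a))   [double negation]
≡ a ∧ (¬(c ∨ a) ∨ ¬¬(c ∧ a))   [De Morgan]
≡ a ∧ ((¬c ∧ ¬a) ∨ ¬¬(c ∧ a))   [De Morgan]
≡ a ∧ ((¬c ∧ ¬a) ∨ (c ∧ a))   [double negation]
≡ a ∧ (¬c ∨ c) ∧ (¬c ∨ a) ∧ (¬a ∨ c) ∧ (¬a ∨ a)   [distribute ∨ over ∧]
≡ a ∧ (¬a ∨ c)   [simplify]

a ∧ (¬a ∨ c)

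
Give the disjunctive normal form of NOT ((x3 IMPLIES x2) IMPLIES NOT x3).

x2 AND x3

NOT ((x3 IMPLIES x2) IMPLIES NOT x3)
≡ NOT (NOT (x3 IMPLIES x2) OR NOT x3)   [eliminate IMPLIES]
≡ NOT (NOT (NOT x3 OR x2) OR NOT x3)   [eliminate IMPLIES]
≡ NOT NOT (NOT x3 OR x2) AND NOT NOT x3   [De Morgan]
≡ (NOT x3 OR x2) AND NOT NOT x3   [double negation]
≡ (NOT x3 OR x2) AND x3   [double negation]
≡ (NOT x3 AND x3) OR (x2 AND x3)   [distribute AND over OR]
≡ x2 AND x3   [simplify]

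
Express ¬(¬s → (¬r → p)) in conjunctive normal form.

¬(¬s → (¬r → p))
≡ ¬(¬¬s ∨ (¬r → p))   (eliminate →)
≡ ¬(¬¬s ∨ ¬¬r ∨ p)   (eliminate →)
≡ ¬¬¬s ∧ ¬¬¬r ∧ ¬p   (De Morgan)
≡ ¬s ∧ ¬¬¬r ∧ ¬p   (double negation)
≡ ¬s ∧ ¬r ∧ ¬p   (double negation)

¬s ∧ ¬r ∧ ¬p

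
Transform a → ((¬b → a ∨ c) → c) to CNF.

¬a ∨ c

a → ((¬b → a ∨ c) → c)
≡ ¬a ∨ ((¬b → a ∨ c) → c)   — eliminate →
≡ ¬a ∨ ¬(¬b → a ∨ c) ∨ c   — eliminate →
≡ ¬a ∨ ¬(¬¬b ∨ a ∨ c) ∨ c   — eliminate →
≡ ¬a ∨ ¬¬¬b ∧ ¬a ∧ ¬c ∨ c   — De Morgan
≡ ¬a ∨ ¬b ∧ ¬a ∧ ¬c ∨ c   — double negation
≡ (¬a ∨ ¬b ∨ c) ∧ (¬a ∨ ¬a ∨ c) ∧ (¬a ∨ ¬c ∨ c)   — distribute ∨ over ∧
≡ ¬a ∨ c   — simplify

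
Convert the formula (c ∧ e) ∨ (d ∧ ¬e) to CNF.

(c ∨ d) ∧ (c ∨ ¬e) ∧ (e ∨ d)

(c ∧ e) ∨ (d ∧ ¬e)
≡ (c ∨ d) ∧ (c ∨ ¬e) ∧ (e ∨ d) ∧ (e ∨ ¬e)
≡ (c ∨ d) ∧ (c ∨ ¬e) ∧ (e ∨ d)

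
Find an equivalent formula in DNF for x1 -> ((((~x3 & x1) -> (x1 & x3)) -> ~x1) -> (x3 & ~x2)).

~x1 | (x3 & x1) | (x3 & ~x2)

x1 -> ((((~x3 & x1) -> (x1 & x3)) -> ~x1) -> (x3 & ~x2))
⇔ ~x1 | ((((~x3 & x1) -> (x1 & x3)) -> ~x1) -> (x3 & ~x2))
⇔ ~x1 | ~(((~x3 & x1) -> (x1 & x3)) -> ~x1) | (x3 & ~x2)
⇔ ~x1 | ~(~((~x3 & x1) -> (x1 & x3)) | ~x1) | (x3 & ~x2)
⇔ ~x1 | ~(~(~(~x3 & x1) | (x1 & x3)) | ~x1) | (x3 & ~x2)
⇔ ~x1 | (~~(~(~x3 & x1) | (x1 & x3)) & ~~x1) | (x3 & ~x2)
⇔ ~x1 | ((~(~x3 & x1) | (x1 & x3)) & ~~x1) | (x3 & ~x2)
⇔ ~x1 | ((~~x3 | ~x1 | (x1 & x3)) & ~~x1) | (x3 & ~x2)
⇔ ~x1 | ((x3 | ~x1 | (x1 & x3)) & ~~x1) | (x3 & ~x2)
⇔ ~x1 | ((x3 | ~x1 | (x1 & x3)) & x1) | (x3 & ~x2)
⇔ ~x1 | (x3 & x1) | (~x1 & x1) | (x1 & x3 & x1) | (x3 & ~x2)
⇔ ~x1 | (x3 & x1) | (x3 & ~x2)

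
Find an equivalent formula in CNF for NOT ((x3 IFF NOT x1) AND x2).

(x3 OR NOT x1 OR NOT x2) AND (x1 OR NOT x3 OR NOT x2)

NOT ((x3 IFF NOT x1) AND x2)
≡ NOT ((x3 IMPLIES NOT x1) AND (NOT x1 IMPLIES x3) AND x2)   (eliminate IFF)
≡ NOT ((NOT x3 OR NOT x1) AND (NOT x1 IMPLIES x3) AND x2)   (eliminate IMPLIES)
≡ NOT ((NOT x3 OR NOT x1) AND (NOT NOT x1 OR x3) AND x2)   (eliminate IMPLIES)
≡ NOT (NOT x3 OR NOT x1) OR NOT (NOT NOT x1 OR x3) OR NOT x2   (De Morgan)
≡ (NOT NOT x3 AND NOT NOT x1) OR NOT (NOT NOT x1 OR x3) OR NOT x2   (De Morgan)
≡ (x3 AND NOT NOT x1) OR NOT (NOT NOT x1 OR x3) OR NOT x2   (double negation)
≡ (x3 AND x1) OR NOT (NOT NOT x1 OR x3) OR NOT x2   (double negation)
≡ (x3 AND x1) OR (NOT NOT NOT x1 AND NOT x3) OR NOT x2   (De Morgan)
≡ (x3 AND x1) OR (NOT x1 AND NOT x3) OR NOT x2   (double negation)
≡ (x3 OR NOT x1 OR NOT x2) AND (x3 OR NOT x3 OR NOT x2) AND (x1 OR NOT x1 OR NOT x2) AND (x1 OR NOT x3 OR NOT x2)   (distribute OR over AND)
≡ (x3 OR NOT x1 OR NOT x2) AND (x1 OR NOT x3 OR NOT x2)   (simplify)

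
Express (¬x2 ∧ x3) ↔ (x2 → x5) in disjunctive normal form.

(¬x2 ∧ x3) ↔ (x2 → x5)
⇔ ((¬x2 ∧ x3) → (x2 → x5)) ∧ ((x2 → x5) → (¬x2 ∧ x3))   — eliminate ↔
⇔ (¬(¬x2 ∧ x3) ∨ (x2 → x5)) ∧ ((x2 → x5) → (¬x2 ∧ x3))   — eliminate →
⇔ (¬(¬x2 ∧ x3) ∨ ¬x2 ∨ x5) ∧ ((x2 → x5) → (¬x2 ∧ x3))   — eliminate →
⇔ (¬(¬x2 ∧ x3) ∨ ¬x2 ∨ x5) ∧ (¬(x2 → x5) ∨ (¬x2 ∧ x3))   — eliminate →
⇔ (¬(¬x2 ∧ x3) ∨ ¬x2 ∨ x5) ∧ (¬(¬x2 ∨ x5) ∨ (¬x2 ∧ x3))   — eliminate →
⇔ (¬¬x2 ∨ ¬x3 ∨ ¬x2 ∨ x5) ∧ (¬(¬x2 ∨ x5) ∨ (¬x2 ∧ x3))   — De Morgan
⇔ (x2 ∨ ¬x3 ∨ ¬x2 ∨ x5) ∧ (¬(¬x2 ∨ x5) ∨ (¬x2 ∧ x3))   — double negation
⇔ (x2 ∨ ¬x3 ∨ ¬x2 ∨ x5) ∧ ((¬¬x2 ∧ ¬x5) ∨ (¬x2 ∧ x3))   — De Morgan
⇔ (x2 ∨ ¬x3 ∨ ¬x2 ∨ x5) ∧ ((x2 ∧ ¬x5) ∨ (¬x2 ∧ x3))   — double negation
⇔ (x2 ∧ x2 ∧ ¬x5) ∨ (x2 ∧ ¬x2 ∧ x3) ∨ (¬x3 ∧ x2 ∧ ¬x5) ∨ (¬x3 ∧ ¬x2 ∧ x3) ∨ (¬x2 ∧ x2 ∧ ¬x5) ∨ (¬x2 ∧ ¬x2 ∧ x3) ∨ (x5 ∧ x2 ∧ ¬x5) ∨ (x5 ∧ ¬x2 ∧ x3)   — distribute ∧ over ∨
⇔ (x2 ∧ ¬x5) ∨ (¬x2 ∧ x3)   — simplify

(x2 ∧ ¬x5) ∨ (¬x2 ∧ x3)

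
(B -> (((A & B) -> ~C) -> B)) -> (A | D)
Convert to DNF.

(B -> (((A & B) -> ~C) -> B)) -> (A | D)
⇔ ~(B -> (((A & B) -> ~C) -> B)) | A | D   [eliminate ->]
⇔ ~(~B | (((A & B) -> ~C) -> B)) | A | D   [eliminate ->]
⇔ ~(~B | ~((A & B) -> ~C) | B) | A | D   [eliminate ->]
⇔ ~(~B | ~(~(A & B) | ~C) | B) | A | D   [eliminate ->]
⇔ (~~B & ~~(~(A & B) | ~C) & ~B) | A | D   [De Morgan]
⇔ (B & ~~(~(A & B) | ~C) & ~B) | A | D   [double negation]
⇔ (B & (~(A & B) | ~C) & ~B) | A | D   [double negation]
⇔ (B & (~A | ~B | ~C) & ~B) | A | D   [De Morgan]
⇔ (B & ~A & ~B) | (B & ~B & ~B) | (B & ~C & ~B) | A | D   [distribute & over |]
⇔ A | D   [simplify]

A | D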